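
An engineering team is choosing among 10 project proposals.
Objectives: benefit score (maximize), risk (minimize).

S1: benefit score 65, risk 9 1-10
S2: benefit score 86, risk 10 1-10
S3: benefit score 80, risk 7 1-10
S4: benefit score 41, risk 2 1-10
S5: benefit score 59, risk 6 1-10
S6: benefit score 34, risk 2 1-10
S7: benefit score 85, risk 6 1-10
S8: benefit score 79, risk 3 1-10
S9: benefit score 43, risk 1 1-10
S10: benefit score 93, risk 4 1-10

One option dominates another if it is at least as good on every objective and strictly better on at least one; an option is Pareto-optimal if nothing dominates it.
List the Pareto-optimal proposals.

S8, S9, S10

S1: dominated by S3 (benefit score 80≥65, risk 7≤9).
S2: dominated by S10 (benefit score 93≥86, risk 4≤10).
S3: dominated by S7 (benefit score 85≥80, risk 6≤7).
S4: dominated by S9 (benefit score 43≥41, risk 1≤2).
S5: dominated by S7 (benefit score 85≥59, risk 6≤6).
S6: dominated by S4 (benefit score 41≥34, risk 2≤2).
S7: dominated by S10 (benefit score 93≥85, risk 4≤6).
S8: not dominated.
S9: not dominated (best risk).
S10: not dominated (best benefit score).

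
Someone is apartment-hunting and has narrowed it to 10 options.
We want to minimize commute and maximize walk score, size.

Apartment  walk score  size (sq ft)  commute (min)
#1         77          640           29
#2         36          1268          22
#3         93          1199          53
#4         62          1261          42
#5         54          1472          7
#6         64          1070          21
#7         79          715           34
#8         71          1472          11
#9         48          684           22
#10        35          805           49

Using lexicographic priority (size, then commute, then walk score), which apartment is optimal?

#5

First maximize size: best is 1472, kept {#5, #8}.
Then minimize commute: best is 7, kept {#5}.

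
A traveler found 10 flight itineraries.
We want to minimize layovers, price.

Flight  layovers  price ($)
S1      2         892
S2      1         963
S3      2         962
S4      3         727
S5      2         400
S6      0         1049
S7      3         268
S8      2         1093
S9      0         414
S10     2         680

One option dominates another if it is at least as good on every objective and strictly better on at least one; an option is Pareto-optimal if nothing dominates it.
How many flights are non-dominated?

3

S1: dominated by S5 (layovers 2≤2, price 400≤892).
S2: dominated by S9 (layovers 0≤1, price 414≤963).
S3: dominated by S1 (layovers 2≤2, price 892≤962).
S4: dominated by S5 (layovers 2≤3, price 400≤727).
S5: not dominated.
S6: dominated by S9 (layovers 0≤0, price 414≤1049).
S7: not dominated (best price).
S8: dominated by S1 (layovers 2≤2, price 892≤1093).
S9: not dominated.
S10: dominated by S5 (layovers 2≤2, price 400≤680).
Pareto-optimal: S5, S7, S9 → 3.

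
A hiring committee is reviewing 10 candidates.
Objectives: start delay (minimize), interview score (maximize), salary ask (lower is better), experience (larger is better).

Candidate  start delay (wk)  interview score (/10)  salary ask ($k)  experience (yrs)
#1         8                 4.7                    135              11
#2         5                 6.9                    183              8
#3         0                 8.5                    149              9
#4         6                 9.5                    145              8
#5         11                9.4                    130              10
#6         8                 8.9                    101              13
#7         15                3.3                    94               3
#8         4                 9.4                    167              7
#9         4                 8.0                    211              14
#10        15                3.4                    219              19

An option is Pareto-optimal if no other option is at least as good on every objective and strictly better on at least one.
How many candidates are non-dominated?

8

#1: dominated by #6 (start delay 8≤8, interview score 8.9≥4.7, salary ask 101≤135, experience 13≥11).
#2: dominated by #3 (start delay 0≤5, interview score 8.5≥6.9, salary ask 149≤183, experience 9≥8).
#3: not dominated (best start delay).
#4: not dominated (best interview score).
#5: not dominated.
#6: not dominated.
#7: not dominated (best salary ask).
#8: not dominated.
#9: not dominated.
#10: not dominated (best experience).
Pareto-optimal: #3, #4, #5, #6, #7, #8, #9, #10 → 8.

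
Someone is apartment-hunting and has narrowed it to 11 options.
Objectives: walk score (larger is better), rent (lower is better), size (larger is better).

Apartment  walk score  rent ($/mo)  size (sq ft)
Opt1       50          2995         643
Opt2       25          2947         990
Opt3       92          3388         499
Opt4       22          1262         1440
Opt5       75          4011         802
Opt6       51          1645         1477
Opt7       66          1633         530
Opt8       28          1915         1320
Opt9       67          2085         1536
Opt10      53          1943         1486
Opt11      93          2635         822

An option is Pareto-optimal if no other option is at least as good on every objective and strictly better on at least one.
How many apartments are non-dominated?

6

Opt1: dominated by Opt6 (walk score 51≥50, rent 1645≤2995, size 1477≥643).
Opt2: dominated by Opt6 (walk score 51≥25, rent 1645≤2947, size 1477≥990).
Opt3: dominated by Opt11 (walk score 93≥92, rent 2635≤3388, size 822≥499).
Opt4: not dominated (best rent).
Opt5: dominated by Opt11 (walk score 93≥75, rent 2635≤4011, size 822≥802).
Opt6: not dominated.
Opt7: not dominated.
Opt8: dominated by Opt6 (walk score 51≥28, rent 1645≤1915, size 1477≥1320).
Opt9: not dominated (best size).
Opt10: not dominated.
Opt11: not dominated (best walk score).
Pareto-optimal: Opt4, Opt6, Opt7, Opt9, Opt10, Opt11 → 6.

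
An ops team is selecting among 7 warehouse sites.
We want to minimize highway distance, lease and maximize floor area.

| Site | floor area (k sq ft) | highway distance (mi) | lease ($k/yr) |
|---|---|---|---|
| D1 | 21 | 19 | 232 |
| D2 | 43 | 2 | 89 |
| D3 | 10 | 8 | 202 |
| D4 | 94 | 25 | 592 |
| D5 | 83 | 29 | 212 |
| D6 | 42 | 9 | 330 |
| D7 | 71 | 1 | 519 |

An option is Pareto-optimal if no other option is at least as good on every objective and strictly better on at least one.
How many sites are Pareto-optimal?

D1: dominated by D2 (floor area 43≥21, highway distance 2≤19, lease 89≤232).
D2: not dominated (best lease).
D3: dominated by D2 (floor area 43≥10, highway distance 2≤8, lease 89≤202).
D4: not dominated (best floor area).
D5: not dominated.
D6: dominated by D2 (floor area 43≥42, highway distance 2≤9, lease 89≤330).
D7: not dominated (best highway distance).
Pareto-optimal: D2, D4, D5, D7 → 4.

4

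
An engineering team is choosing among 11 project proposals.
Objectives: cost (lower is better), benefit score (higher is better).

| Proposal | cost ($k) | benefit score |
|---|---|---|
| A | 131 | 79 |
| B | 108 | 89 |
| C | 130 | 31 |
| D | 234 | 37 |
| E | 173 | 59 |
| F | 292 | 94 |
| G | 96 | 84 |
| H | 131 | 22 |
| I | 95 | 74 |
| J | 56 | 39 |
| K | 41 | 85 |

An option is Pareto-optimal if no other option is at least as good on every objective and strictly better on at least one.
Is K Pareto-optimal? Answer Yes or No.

Yes

A: worse on cost (131 vs 41).
B: worse on cost (108 vs 41).
C: worse on cost (130 vs 41).
D: worse on cost (234 vs 41).
E: worse on cost (173 vs 41).
F: worse on cost (292 vs 41).
G: worse on cost (96 vs 41).
H: worse on cost (131 vs 41).
I: worse on cost (95 vs 41).
J: worse on cost (56 vs 41).
No option is at least as good as K on every objective and strictly better on one.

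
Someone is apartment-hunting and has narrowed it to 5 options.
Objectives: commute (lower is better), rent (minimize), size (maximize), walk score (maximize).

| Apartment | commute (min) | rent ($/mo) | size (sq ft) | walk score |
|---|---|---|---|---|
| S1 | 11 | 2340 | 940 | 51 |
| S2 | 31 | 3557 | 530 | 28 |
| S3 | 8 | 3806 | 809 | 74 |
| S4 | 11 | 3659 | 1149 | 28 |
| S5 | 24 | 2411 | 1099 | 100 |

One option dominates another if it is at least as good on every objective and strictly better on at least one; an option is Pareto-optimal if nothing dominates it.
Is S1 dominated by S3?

S3 vs S1: S3 is worse on rent (3806 vs 2340), so it does not dominate S1.

No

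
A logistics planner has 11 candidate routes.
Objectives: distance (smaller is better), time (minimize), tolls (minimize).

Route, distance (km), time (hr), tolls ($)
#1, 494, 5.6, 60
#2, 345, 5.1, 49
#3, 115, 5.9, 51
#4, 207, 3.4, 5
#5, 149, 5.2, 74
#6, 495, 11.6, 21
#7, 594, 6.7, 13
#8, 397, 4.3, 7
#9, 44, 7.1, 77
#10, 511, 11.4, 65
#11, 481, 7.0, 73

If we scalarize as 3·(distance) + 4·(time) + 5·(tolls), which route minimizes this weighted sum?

#9

#1: 3·494 + 4·5.6 + 5·60 = 1804.4
#2: 3·345 + 4·5.1 + 5·49 = 1300.4
#3: 3·115 + 4·5.9 + 5·51 = 623.6
#4: 3·207 + 4·3.4 + 5·5 = 659.6
#5: 3·149 + 4·5.2 + 5·74 = 837.8
#6: 3·495 + 4·11.6 + 5·21 = 1636.4
#7: 3·594 + 4·6.7 + 5·13 = 1873.8
#8: 3·397 + 4·4.3 + 5·7 = 1243.2
#9: 3·44 + 4·7.1 + 5·77 = 545.4
#10: 3·511 + 4·11.4 + 5·65 = 1903.6
#11: 3·481 + 4·7.0 + 5·73 = 1836.0
Lowest: #9 at 545.4.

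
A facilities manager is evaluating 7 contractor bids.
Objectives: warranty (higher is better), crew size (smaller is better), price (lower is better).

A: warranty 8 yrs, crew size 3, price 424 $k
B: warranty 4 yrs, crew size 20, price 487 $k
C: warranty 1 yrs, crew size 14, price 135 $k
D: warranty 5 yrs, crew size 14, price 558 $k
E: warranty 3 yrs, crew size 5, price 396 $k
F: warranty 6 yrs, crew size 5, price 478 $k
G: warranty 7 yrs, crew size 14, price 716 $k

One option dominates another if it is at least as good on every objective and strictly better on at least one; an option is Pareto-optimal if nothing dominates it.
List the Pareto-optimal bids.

A: not dominated (best warranty).
B: dominated by A (warranty 8≥4, crew size 3≤20, price 424≤487).
C: not dominated (best price).
D: dominated by A (warranty 8≥5, crew size 3≤14, price 424≤558).
E: not dominated.
F: dominated by A (warranty 8≥6, crew size 3≤5, price 424≤478).
G: dominated by A (warranty 8≥7, crew size 3≤14, price 424≤716).

A, C, E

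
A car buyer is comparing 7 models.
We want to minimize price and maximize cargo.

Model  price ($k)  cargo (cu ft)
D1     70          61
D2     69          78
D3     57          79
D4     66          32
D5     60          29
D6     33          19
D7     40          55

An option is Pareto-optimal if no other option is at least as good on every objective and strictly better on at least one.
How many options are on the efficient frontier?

3

D1: dominated by D2 (price 69≤70, cargo 78≥61).
D2: dominated by D3 (price 57≤69, cargo 79≥78).
D3: not dominated (best cargo).
D4: dominated by D3 (price 57≤66, cargo 79≥32).
D5: dominated by D3 (price 57≤60, cargo 79≥29).
D6: not dominated (best price).
D7: not dominated.
Pareto-optimal: D3, D6, D7 → 3.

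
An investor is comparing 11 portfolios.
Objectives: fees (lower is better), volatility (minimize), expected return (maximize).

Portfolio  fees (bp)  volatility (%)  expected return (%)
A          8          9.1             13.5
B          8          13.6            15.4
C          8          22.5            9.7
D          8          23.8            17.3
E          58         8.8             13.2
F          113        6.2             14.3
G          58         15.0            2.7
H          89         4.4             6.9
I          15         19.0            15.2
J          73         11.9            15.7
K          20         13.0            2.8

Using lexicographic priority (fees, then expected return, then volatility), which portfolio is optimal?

D

First minimize fees: best is 8, kept {A, B, C, D}.
Then maximize expected return: best is 17.3, kept {D}.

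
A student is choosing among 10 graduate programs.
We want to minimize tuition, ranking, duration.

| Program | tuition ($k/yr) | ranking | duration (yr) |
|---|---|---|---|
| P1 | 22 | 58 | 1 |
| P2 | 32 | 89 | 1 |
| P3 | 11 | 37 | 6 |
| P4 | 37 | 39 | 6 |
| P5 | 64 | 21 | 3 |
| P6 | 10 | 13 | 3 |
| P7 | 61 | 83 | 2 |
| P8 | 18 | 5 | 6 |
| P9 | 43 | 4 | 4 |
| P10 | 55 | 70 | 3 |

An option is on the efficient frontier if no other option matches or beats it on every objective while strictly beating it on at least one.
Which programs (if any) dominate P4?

P3, P6, P8

P3: tuition 11≤37, ranking 37≤39, duration 6≤6 — dominates P4.
P6: tuition 10≤37, ranking 13≤39, duration 3≤6 — dominates P4.
P8: tuition 18≤37, ranking 5≤39, duration 6≤6 — dominates P4.
Others (P1, P2, P5, P7, P9, P10) are each worse than P4 on at least one objective.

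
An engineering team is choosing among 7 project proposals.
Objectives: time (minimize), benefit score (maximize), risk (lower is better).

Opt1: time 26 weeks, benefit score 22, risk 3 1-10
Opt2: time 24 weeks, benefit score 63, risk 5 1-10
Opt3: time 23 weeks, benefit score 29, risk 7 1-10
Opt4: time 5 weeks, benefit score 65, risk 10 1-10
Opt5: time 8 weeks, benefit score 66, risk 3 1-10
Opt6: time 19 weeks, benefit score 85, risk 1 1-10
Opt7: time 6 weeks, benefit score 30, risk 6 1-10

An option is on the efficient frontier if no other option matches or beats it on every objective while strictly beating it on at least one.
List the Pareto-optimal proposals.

Opt1: dominated by Opt5 (time 8≤26, benefit score 66≥22, risk 3≤3).
Opt2: dominated by Opt5 (time 8≤24, benefit score 66≥63, risk 3≤5).
Opt3: dominated by Opt5 (time 8≤23, benefit score 66≥29, risk 3≤7).
Opt4: not dominated (best time).
Opt5: not dominated.
Opt6: not dominated (best benefit score).
Opt7: not dominated.

Opt4, Opt5, Opt6, Opt7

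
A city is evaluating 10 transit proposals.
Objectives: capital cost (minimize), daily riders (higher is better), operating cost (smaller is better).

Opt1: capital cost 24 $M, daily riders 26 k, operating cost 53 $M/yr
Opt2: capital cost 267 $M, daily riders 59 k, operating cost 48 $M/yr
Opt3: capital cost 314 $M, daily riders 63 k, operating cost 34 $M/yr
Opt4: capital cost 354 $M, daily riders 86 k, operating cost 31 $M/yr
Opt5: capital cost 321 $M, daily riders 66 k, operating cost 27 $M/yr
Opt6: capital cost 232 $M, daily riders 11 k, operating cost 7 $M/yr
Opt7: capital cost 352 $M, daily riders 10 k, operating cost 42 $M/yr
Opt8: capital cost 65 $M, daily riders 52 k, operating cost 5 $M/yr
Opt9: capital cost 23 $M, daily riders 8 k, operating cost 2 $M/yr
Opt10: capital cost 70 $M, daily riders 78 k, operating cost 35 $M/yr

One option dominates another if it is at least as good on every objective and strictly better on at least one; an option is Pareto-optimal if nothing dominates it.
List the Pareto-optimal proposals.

Opt1, Opt3, Opt4, Opt5, Opt8, Opt9, Opt10

Opt1: not dominated.
Opt2: dominated by Opt10 (capital cost 70≤267, daily riders 78≥59, operating cost 35≤48).
Opt3: not dominated.
Opt4: not dominated (best daily riders).
Opt5: not dominated.
Opt6: dominated by Opt8 (capital cost 65≤232, daily riders 52≥11, operating cost 5≤7).
Opt7: dominated by Opt3 (capital cost 314≤352, daily riders 63≥10, operating cost 34≤42).
Opt8: not dominated.
Opt9: not dominated (best capital cost).
Opt10: not dominated.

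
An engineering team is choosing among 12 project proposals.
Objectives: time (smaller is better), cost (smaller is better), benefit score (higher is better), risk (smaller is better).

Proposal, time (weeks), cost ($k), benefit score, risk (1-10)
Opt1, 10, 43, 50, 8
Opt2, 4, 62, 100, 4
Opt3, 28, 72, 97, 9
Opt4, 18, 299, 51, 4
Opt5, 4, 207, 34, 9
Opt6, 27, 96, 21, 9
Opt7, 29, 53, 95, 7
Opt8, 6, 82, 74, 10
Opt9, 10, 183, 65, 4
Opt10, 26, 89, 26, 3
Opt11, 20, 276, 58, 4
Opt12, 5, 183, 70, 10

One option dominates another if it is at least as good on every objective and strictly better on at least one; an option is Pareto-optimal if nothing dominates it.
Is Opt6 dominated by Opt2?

Yes

Opt2 vs Opt6: time 4≤27, cost 62≤96, benefit score 100≥21, risk 4≤9 — Opt2 is at least as good on every objective with at least one strict improvement.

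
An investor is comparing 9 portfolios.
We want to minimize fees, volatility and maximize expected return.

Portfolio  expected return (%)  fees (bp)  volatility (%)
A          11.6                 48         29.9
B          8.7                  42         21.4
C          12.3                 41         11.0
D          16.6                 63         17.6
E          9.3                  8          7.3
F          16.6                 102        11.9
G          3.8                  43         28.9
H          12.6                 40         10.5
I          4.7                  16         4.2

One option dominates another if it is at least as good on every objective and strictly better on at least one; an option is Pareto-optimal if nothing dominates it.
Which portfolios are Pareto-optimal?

D, E, F, H, I

A: dominated by C (expected return 12.3≥11.6, fees 41≤48, volatility 11.0≤29.9).
B: dominated by C (expected return 12.3≥8.7, fees 41≤42, volatility 11.0≤21.4).
C: dominated by H (expected return 12.6≥12.3, fees 40≤41, volatility 10.5≤11.0).
D: not dominated.
E: not dominated (best fees).
F: not dominated.
G: dominated by B (expected return 8.7≥3.8, fees 42≤43, volatility 21.4≤28.9).
H: not dominated.
I: not dominated (best volatility).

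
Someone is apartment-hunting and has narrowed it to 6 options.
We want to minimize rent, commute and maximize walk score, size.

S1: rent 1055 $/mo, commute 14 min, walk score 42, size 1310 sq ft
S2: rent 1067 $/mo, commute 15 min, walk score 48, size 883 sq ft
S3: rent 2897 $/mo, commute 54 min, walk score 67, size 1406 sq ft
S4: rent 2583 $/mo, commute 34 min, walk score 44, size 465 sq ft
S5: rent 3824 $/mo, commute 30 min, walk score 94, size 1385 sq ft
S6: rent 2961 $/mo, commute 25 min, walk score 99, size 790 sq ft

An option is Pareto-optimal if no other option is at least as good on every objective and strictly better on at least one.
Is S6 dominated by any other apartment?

S1: worse on walk score (42 vs 99).
S2: worse on walk score (48 vs 99).
S3: worse on commute (54 vs 25).
S4: worse on commute (34 vs 25).
S5: worse on rent (3824 vs 2961).
No option is at least as good as S6 on every objective and strictly better on one.

No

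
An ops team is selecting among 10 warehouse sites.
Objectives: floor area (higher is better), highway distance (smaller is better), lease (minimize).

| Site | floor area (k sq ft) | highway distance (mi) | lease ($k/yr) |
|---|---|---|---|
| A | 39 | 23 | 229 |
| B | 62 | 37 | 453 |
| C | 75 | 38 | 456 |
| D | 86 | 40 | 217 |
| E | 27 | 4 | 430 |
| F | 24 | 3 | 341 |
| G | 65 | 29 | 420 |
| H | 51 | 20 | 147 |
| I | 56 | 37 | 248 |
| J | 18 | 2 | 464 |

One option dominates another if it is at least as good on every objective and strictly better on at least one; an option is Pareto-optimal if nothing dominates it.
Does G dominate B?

Yes

G vs B: floor area 65≥62, highway distance 29≤37, lease 420≤453 — G is at least as good on every objective with at least one strict improvement.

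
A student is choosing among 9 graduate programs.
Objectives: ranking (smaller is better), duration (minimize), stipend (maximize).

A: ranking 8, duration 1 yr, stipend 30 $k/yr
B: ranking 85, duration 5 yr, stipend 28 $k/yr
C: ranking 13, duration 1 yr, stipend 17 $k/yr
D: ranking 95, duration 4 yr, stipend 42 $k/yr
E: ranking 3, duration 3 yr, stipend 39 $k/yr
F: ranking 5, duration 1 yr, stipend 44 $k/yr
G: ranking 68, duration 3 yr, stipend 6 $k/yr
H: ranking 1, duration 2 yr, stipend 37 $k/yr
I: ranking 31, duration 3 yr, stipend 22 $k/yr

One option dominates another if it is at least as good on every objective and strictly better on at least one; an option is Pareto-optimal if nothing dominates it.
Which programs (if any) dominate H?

A: worse on ranking (8 vs 1).
B: worse on ranking (85 vs 1).
C: worse on ranking (13 vs 1).
D: worse on ranking (95 vs 1).
E: worse on ranking (3 vs 1).
F: worse on ranking (5 vs 1).
G: worse on ranking (68 vs 1).
I: worse on ranking (31 vs 1).
No option dominates H.

none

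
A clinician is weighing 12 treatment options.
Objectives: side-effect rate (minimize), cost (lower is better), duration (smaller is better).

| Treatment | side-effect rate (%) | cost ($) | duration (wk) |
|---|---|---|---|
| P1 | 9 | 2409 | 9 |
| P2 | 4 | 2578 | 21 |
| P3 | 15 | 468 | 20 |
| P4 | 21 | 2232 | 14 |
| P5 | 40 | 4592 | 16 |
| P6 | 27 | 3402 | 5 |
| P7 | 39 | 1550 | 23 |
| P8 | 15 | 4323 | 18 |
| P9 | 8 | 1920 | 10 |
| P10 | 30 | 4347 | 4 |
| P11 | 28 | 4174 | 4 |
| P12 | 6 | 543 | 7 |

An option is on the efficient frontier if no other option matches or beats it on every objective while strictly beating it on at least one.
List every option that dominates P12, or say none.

none

P1: worse on side-effect rate (9 vs 6).
P2: worse on cost (2578 vs 543).
P3: worse on side-effect rate (15 vs 6).
P4: worse on side-effect rate (21 vs 6).
P5: worse on side-effect rate (40 vs 6).
P6: worse on side-effect rate (27 vs 6).
P7: worse on side-effect rate (39 vs 6).
P8: worse on side-effect rate (15 vs 6).
P9: worse on side-effect rate (8 vs 6).
P10: worse on side-effect rate (30 vs 6).
P11: worse on side-effect rate (28 vs 6).
No option dominates P12.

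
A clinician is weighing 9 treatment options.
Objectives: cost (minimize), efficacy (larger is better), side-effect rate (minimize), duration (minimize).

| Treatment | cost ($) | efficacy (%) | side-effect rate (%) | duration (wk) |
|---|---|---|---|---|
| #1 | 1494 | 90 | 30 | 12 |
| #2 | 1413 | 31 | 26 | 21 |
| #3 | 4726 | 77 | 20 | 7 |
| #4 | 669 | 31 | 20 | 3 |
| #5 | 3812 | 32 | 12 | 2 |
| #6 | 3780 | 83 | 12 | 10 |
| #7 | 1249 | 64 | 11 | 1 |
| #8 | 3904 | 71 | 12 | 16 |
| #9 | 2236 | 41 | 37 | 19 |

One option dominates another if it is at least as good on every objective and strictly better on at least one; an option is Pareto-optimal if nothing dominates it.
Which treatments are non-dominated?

#1: not dominated (best efficacy).
#2: dominated by #4 (cost 669≤1413, efficacy 31≥31, side-effect rate 20≤26, duration 3≤21).
#3: not dominated.
#4: not dominated (best cost).
#5: dominated by #7 (cost 1249≤3812, efficacy 64≥32, side-effect rate 11≤12, duration 1≤2).
#6: not dominated.
#7: not dominated (best side-effect rate).
#8: dominated by #6 (cost 3780≤3904, efficacy 83≥71, side-effect rate 12≤12, duration 10≤16).
#9: dominated by #1 (cost 1494≤2236, efficacy 90≥41, side-effect rate 30≤37, duration 12≤19).

#1, #3, #4, #6, #7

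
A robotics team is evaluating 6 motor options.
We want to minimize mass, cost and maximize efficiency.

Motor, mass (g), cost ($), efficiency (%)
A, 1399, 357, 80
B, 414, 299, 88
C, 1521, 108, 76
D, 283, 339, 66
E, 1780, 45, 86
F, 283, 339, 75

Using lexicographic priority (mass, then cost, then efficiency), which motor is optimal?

First minimize mass: best is 283, kept {D, F}.
Then minimize cost: best is 339, kept {D, F}.
Then maximize efficiency: best is 75, kept {F}.

F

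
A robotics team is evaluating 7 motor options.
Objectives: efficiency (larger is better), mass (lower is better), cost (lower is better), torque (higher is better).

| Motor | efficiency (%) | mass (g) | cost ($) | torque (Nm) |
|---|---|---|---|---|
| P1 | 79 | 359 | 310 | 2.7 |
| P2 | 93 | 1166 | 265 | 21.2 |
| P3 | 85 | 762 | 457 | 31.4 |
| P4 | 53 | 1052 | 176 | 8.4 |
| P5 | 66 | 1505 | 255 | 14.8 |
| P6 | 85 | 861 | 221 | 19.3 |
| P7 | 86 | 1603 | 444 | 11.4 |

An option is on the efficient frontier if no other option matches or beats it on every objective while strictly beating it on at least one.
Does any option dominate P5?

Yes

P6 vs P5: efficiency 85≥66, mass 861≤1505, cost 221≤255, torque 19.3≥14.8 — P6 is at least as good on every objective and strictly better on at least one, so P6 dominates P5.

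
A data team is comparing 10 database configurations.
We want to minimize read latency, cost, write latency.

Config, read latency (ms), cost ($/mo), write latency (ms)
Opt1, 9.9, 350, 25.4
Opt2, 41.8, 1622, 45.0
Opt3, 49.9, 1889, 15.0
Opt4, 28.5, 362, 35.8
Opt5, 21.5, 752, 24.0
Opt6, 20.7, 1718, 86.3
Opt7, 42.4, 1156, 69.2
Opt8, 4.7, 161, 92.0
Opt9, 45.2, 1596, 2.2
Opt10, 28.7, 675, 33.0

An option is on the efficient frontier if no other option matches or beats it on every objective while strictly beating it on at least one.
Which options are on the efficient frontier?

Opt1: not dominated.
Opt2: dominated by Opt1 (read latency 9.9≤41.8, cost 350≤1622, write latency 25.4≤45.0).
Opt3: dominated by Opt9 (read latency 45.2≤49.9, cost 1596≤1889, write latency 2.2≤15.0).
Opt4: dominated by Opt1 (read latency 9.9≤28.5, cost 350≤362, write latency 25.4≤35.8).
Opt5: not dominated.
Opt6: dominated by Opt1 (read latency 9.9≤20.7, cost 350≤1718, write latency 25.4≤86.3).
Opt7: dominated by Opt1 (read latency 9.9≤42.4, cost 350≤1156, write latency 25.4≤69.2).
Opt8: not dominated (best read latency).
Opt9: not dominated (best write latency).
Opt10: dominated by Opt1 (read latency 9.9≤28.7, cost 350≤675, write latency 25.4≤33.0).

Opt1, Opt5, Opt8, Opt9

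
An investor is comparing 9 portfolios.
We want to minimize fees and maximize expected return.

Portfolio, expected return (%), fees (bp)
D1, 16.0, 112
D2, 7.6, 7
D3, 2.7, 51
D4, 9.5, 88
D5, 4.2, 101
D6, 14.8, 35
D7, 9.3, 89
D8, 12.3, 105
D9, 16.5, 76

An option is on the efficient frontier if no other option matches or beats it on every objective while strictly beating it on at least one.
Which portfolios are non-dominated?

D1: dominated by D9 (expected return 16.5≥16.0, fees 76≤112).
D2: not dominated (best fees).
D3: dominated by D2 (expected return 7.6≥2.7, fees 7≤51).
D4: dominated by D6 (expected return 14.8≥9.5, fees 35≤88).
D5: dominated by D2 (expected return 7.6≥4.2, fees 7≤101).
D6: not dominated.
D7: dominated by D4 (expected return 9.5≥9.3, fees 88≤89).
D8: dominated by D6 (expected return 14.8≥12.3, fees 35≤105).
D9: not dominated (best expected return).

D2, D6, D9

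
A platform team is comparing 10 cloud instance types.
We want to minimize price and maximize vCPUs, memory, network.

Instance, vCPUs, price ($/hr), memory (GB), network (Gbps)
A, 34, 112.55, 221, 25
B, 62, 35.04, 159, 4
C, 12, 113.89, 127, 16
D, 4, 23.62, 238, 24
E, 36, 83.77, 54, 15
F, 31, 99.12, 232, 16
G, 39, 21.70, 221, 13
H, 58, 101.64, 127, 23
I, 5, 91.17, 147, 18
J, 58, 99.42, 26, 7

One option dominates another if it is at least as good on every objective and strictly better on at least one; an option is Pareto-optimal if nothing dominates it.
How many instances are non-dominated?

A: not dominated (best network).
B: not dominated (best vCPUs).
C: dominated by A (vCPUs 34≥12, price 112.55≤113.89, memory 221≥127, network 25≥16).
D: not dominated (best memory).
E: not dominated.
F: not dominated.
G: not dominated (best price).
H: not dominated.
I: not dominated.
J: not dominated.
Pareto-optimal: A, B, D, E, F, G, H, I, J → 9.

9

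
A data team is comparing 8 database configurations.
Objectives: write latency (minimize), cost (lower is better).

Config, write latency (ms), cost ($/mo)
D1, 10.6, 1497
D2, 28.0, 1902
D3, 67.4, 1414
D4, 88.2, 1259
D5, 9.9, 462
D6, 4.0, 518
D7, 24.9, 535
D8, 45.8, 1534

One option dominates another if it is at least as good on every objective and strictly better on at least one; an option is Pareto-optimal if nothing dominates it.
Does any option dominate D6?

No

D1: worse on write latency (10.6 vs 4.0).
D2: worse on write latency (28.0 vs 4.0).
D3: worse on write latency (67.4 vs 4.0).
D4: worse on write latency (88.2 vs 4.0).
D5: worse on write latency (9.9 vs 4.0).
D7: worse on write latency (24.9 vs 4.0).
D8: worse on write latency (45.8 vs 4.0).
No option is at least as good as D6 on every objective and strictly better on one.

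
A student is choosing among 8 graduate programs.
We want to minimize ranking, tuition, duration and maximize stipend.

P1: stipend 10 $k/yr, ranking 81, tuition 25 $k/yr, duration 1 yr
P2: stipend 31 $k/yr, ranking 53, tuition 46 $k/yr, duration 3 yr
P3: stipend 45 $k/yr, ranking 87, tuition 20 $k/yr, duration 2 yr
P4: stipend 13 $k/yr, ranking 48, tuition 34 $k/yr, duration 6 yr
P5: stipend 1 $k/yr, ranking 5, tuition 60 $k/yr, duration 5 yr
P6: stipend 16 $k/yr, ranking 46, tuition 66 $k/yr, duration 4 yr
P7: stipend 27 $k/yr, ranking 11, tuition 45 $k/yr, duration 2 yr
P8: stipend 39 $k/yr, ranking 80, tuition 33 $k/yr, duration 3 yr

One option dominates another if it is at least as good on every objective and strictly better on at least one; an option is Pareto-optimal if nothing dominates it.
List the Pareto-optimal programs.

P1: not dominated (best duration).
P2: not dominated.
P3: not dominated (best stipend).
P4: not dominated.
P5: not dominated (best ranking).
P6: dominated by P7 (stipend 27≥16, ranking 11≤46, tuition 45≤66, duration 2≤4).
P7: not dominated.
P8: not dominated.

P1, P2, P3, P4, P5, P7, P8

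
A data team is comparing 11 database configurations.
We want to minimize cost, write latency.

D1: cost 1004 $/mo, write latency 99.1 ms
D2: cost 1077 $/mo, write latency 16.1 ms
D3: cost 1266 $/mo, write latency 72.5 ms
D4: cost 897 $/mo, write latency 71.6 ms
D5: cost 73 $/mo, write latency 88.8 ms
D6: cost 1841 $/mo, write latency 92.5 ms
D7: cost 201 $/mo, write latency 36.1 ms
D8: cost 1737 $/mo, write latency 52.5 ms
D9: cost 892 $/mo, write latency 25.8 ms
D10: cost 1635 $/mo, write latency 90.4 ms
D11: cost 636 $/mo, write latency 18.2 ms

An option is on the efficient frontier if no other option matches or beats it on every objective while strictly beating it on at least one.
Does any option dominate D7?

No

D1: worse on cost (1004 vs 201).
D2: worse on cost (1077 vs 201).
D3: worse on cost (1266 vs 201).
D4: worse on cost (897 vs 201).
D5: worse on write latency (88.8 vs 36.1).
D6: worse on cost (1841 vs 201).
D8: worse on cost (1737 vs 201).
D9: worse on cost (892 vs 201).
D10: worse on cost (1635 vs 201).
D11: worse on cost (636 vs 201).
No option is at least as good as D7 on every objective and strictly better on one.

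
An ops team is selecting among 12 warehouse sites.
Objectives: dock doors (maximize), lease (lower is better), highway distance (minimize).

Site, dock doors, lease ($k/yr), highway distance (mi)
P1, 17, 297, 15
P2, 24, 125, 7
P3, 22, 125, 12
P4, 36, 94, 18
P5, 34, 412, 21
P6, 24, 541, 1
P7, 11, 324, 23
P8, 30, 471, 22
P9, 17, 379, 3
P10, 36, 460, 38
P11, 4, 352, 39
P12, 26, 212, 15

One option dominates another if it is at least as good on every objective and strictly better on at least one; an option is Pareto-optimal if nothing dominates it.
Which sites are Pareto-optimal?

P2, P4, P6, P9, P12

P1: dominated by P2 (dock doors 24≥17, lease 125≤297, highway distance 7≤15).
P2: not dominated.
P3: dominated by P2 (dock doors 24≥22, lease 125≤125, highway distance 7≤12).
P4: not dominated (best lease).
P5: dominated by P4 (dock doors 36≥34, lease 94≤412, highway distance 18≤21).
P6: not dominated (best highway distance).
P7: dominated by P1 (dock doors 17≥11, lease 297≤324, highway distance 15≤23).
P8: dominated by P4 (dock doors 36≥30, lease 94≤471, highway distance 18≤22).
P9: not dominated.
P10: dominated by P4 (dock doors 36≥36, lease 94≤460, highway distance 18≤38).
P11: dominated by P1 (dock doors 17≥4, lease 297≤352, highway distance 15≤39).
P12: not dominated.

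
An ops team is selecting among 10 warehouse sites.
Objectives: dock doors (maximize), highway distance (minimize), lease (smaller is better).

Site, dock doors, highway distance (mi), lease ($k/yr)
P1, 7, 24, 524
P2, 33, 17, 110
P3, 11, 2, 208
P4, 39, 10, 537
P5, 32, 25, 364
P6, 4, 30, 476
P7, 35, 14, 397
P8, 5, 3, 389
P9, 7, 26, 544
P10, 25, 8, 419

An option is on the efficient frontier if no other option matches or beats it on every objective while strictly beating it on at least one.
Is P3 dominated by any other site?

P1: worse on dock doors (7 vs 11).
P2: worse on highway distance (17 vs 2).
P4: worse on highway distance (10 vs 2).
P5: worse on highway distance (25 vs 2).
P6: worse on dock doors (4 vs 11).
P7: worse on highway distance (14 vs 2).
P8: worse on dock doors (5 vs 11).
P9: worse on dock doors (7 vs 11).
P10: worse on highway distance (8 vs 2).
No option is at least as good as P3 on every objective and strictly better on one.

No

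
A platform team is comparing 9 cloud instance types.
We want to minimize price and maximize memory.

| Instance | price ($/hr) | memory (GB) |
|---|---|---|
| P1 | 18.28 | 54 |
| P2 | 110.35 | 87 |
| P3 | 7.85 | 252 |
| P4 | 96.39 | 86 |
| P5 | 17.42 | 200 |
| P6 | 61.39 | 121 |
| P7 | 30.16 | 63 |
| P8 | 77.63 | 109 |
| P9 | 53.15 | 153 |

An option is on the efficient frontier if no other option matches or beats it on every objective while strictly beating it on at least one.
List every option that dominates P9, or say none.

P3: price 7.85≤53.15, memory 252≥153 — dominates P9.
P5: price 17.42≤53.15, memory 200≥153 — dominates P9.
Others (P1, P2, P4, P6, P7, P8) are each worse than P9 on at least one objective.

P3, P5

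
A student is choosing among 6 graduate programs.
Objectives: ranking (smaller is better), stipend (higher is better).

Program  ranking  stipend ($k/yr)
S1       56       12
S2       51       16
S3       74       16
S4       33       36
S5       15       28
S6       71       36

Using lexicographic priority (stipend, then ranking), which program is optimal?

First maximize stipend: best is 36, kept {S4, S6}.
Then minimize ranking: best is 33, kept {S4}.

S4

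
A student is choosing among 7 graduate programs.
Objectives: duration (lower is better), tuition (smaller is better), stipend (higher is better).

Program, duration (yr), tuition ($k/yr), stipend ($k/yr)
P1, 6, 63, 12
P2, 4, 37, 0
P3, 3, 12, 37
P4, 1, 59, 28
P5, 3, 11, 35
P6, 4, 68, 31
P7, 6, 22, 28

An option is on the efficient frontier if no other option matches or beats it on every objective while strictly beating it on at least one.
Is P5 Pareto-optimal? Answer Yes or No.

P1: worse on duration (6 vs 3).
P2: worse on duration (4 vs 3).
P3: worse on tuition (12 vs 11).
P4: worse on tuition (59 vs 11).
P6: worse on duration (4 vs 3).
P7: worse on duration (6 vs 3).
No option is at least as good as P5 on every objective and strictly better on one.

Yes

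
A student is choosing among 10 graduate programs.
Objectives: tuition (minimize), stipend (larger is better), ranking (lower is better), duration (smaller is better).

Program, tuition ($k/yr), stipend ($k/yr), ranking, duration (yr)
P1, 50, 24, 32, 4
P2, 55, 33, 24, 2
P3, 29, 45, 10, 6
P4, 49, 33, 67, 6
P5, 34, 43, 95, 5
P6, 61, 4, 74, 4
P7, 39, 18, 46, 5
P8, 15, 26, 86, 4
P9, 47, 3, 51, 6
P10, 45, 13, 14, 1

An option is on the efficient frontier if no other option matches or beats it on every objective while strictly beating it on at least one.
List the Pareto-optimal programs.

P1: not dominated.
P2: not dominated.
P3: not dominated (best stipend).
P4: dominated by P3 (tuition 29≤49, stipend 45≥33, ranking 10≤67, duration 6≤6).
P5: not dominated.
P6: dominated by P1 (tuition 50≤61, stipend 24≥4, ranking 32≤74, duration 4≤4).
P7: not dominated.
P8: not dominated (best tuition).
P9: dominated by P3 (tuition 29≤47, stipend 45≥3, ranking 10≤51, duration 6≤6).
P10: not dominated (best duration).

P1, P2, P3, P5, P7, P8, P10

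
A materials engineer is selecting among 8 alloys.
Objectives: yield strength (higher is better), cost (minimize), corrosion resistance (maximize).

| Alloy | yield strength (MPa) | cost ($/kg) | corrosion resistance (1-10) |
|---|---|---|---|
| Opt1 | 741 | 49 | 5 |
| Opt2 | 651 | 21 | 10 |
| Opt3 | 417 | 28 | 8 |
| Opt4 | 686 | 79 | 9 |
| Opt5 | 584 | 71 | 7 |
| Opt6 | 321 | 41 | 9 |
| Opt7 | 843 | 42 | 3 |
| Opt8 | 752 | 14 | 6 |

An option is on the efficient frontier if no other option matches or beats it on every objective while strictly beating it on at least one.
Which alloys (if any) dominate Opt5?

Opt2

Opt2: yield strength 651≥584, cost 21≤71, corrosion resistance 10≥7 — dominates Opt5.
Others (Opt1, Opt3, Opt4, Opt6, Opt7, Opt8) are each worse than Opt5 on at least one objective.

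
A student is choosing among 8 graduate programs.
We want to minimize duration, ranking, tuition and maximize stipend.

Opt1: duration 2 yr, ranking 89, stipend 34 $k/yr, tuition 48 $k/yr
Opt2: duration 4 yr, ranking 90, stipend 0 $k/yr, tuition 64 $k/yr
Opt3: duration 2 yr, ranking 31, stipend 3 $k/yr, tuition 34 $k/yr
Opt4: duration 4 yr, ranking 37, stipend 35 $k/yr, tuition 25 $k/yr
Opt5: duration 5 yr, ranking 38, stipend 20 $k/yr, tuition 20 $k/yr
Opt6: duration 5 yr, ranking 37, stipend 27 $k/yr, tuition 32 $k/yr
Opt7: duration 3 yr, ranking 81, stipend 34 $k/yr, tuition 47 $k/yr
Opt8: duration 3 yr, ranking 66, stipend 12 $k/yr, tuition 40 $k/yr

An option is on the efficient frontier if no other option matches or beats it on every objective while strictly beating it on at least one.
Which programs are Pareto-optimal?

Opt1, Opt3, Opt4, Opt5, Opt7, Opt8

Opt1: not dominated.
Opt2: dominated by Opt1 (duration 2≤4, ranking 89≤90, stipend 34≥0, tuition 48≤64).
Opt3: not dominated (best ranking).
Opt4: not dominated (best stipend).
Opt5: not dominated (best tuition).
Opt6: dominated by Opt4 (duration 4≤5, ranking 37≤37, stipend 35≥27, tuition 25≤32).
Opt7: not dominated.
Opt8: not dominated.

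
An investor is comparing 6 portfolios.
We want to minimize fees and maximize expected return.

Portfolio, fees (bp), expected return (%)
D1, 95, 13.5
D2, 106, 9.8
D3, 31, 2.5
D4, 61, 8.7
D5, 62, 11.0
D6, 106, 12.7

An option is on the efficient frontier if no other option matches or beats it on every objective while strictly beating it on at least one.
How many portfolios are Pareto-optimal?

4

D1: not dominated (best expected return).
D2: dominated by D1 (fees 95≤106, expected return 13.5≥9.8).
D3: not dominated (best fees).
D4: not dominated.
D5: not dominated.
D6: dominated by D1 (fees 95≤106, expected return 13.5≥12.7).
Pareto-optimal: D1, D3, D4, D5 → 4.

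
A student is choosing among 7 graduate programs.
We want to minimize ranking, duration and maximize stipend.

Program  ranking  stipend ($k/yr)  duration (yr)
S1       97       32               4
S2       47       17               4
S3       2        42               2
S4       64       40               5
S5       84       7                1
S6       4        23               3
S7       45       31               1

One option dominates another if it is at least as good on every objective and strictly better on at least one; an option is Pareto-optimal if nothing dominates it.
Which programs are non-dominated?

S3, S7

S1: dominated by S3 (ranking 2≤97, stipend 42≥32, duration 2≤4).
S2: dominated by S3 (ranking 2≤47, stipend 42≥17, duration 2≤4).
S3: not dominated (best ranking).
S4: dominated by S3 (ranking 2≤64, stipend 42≥40, duration 2≤5).
S5: dominated by S7 (ranking 45≤84, stipend 31≥7, duration 1≤1).
S6: dominated by S3 (ranking 2≤4, stipend 42≥23, duration 2≤3).
S7: not dominated.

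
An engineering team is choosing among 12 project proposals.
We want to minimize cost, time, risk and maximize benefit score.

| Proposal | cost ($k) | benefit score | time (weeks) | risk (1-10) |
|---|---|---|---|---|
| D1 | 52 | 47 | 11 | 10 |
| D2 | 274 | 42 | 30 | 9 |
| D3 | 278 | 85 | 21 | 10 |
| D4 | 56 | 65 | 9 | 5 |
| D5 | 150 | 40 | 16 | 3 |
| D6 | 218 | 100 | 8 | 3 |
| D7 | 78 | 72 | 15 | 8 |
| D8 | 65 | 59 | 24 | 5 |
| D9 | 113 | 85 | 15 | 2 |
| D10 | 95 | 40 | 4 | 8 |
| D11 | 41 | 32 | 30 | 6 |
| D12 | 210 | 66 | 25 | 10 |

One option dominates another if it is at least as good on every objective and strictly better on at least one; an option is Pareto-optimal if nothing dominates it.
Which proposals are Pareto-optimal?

D1, D4, D6, D7, D9, D10, D11

D1: not dominated.
D2: dominated by D4 (cost 56≤274, benefit score 65≥42, time 9≤30, risk 5≤9).
D3: dominated by D6 (cost 218≤278, benefit score 100≥85, time 8≤21, risk 3≤10).
D4: not dominated.
D5: dominated by D9 (cost 113≤150, benefit score 85≥40, time 15≤16, risk 2≤3).
D6: not dominated (best benefit score).
D7: not dominated.
D8: dominated by D4 (cost 56≤65, benefit score 65≥59, time 9≤24, risk 5≤5).
D9: not dominated (best risk).
D10: not dominated (best time).
D11: not dominated (best cost).
D12: dominated by D7 (cost 78≤210, benefit score 72≥66, time 15≤25, risk 8≤10).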